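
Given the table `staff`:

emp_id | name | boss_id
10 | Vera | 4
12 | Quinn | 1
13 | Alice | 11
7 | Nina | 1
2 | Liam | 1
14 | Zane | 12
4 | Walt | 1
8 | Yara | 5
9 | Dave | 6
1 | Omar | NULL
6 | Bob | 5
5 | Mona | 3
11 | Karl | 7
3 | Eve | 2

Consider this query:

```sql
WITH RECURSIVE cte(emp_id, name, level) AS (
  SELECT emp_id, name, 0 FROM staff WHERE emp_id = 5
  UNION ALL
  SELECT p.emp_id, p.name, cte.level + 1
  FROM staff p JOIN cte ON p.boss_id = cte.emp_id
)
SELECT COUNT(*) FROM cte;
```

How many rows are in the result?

4

Base: emp_id=5 (Mona) at level 0.
Iteration 1: rows with boss_id in {5} -> Bob (id 6, level 1), Yara (id 8, level 1).
Iteration 2: rows with boss_id in {6,8} -> Dave (id 9, level 2).
Iteration 3: no rows with boss_id in {9}; recursion stops.
Total rows emitted: 4.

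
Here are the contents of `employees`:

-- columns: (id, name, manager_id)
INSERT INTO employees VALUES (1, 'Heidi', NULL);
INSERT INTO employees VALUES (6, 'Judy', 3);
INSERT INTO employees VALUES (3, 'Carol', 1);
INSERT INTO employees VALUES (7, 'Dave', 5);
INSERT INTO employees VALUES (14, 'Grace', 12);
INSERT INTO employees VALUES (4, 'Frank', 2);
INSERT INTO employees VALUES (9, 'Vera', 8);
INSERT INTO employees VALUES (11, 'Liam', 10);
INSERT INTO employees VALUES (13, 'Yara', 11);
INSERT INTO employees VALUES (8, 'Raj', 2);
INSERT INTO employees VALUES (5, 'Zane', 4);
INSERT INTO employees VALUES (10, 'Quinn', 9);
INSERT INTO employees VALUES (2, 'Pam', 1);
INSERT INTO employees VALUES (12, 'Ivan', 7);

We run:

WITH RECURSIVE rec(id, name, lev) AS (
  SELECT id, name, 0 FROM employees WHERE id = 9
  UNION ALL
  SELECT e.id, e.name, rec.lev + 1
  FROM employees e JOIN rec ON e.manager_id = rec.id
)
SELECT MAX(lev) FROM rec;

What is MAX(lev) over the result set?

Base: id=9 (Vera) at lev 0.
Iteration 1: rows with manager_id in {9} -> Quinn (id 10, lev 1).
Iteration 2: rows with manager_id in {10} -> Liam (id 11, lev 2).
Iteration 3: rows with manager_id in {11} -> Yara (id 13, lev 3).
Iteration 4: no rows with manager_id in {13}; recursion stops.
lev values: 0, 1, 2, 3; the maximum is 3.

3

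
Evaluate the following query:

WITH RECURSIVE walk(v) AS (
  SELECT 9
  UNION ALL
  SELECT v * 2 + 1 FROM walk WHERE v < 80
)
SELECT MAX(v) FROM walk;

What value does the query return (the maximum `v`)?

159

Base: v=9.
Iteration 1: 9 < 80 holds -> v = 9 * 2 + 1 = 19.
Iteration 2: 19 < 80 holds -> v = 19 * 2 + 1 = 39.
Iteration 3: 39 < 80 holds -> v = 39 * 2 + 1 = 79.
Iteration 4: 79 < 80 holds -> v = 79 * 2 + 1 = 159.
Iteration 5: 159 < 80 fails; recursion stops.
v values: 9, 19, 39, 79, 159; the maximum is 159.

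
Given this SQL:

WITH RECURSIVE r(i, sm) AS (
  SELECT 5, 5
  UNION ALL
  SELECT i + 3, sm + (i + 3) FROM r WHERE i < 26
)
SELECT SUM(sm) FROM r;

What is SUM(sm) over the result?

432

Base: i=5, sm=5.
Iteration 1: 5 < 26 holds -> i = 5 + 3 = 8, sm = 5 + 8 = 13.
Iteration 2: 8 < 26 holds -> i = 8 + 3 = 11, sm = 13 + 11 = 24.
Iteration 3: 11 < 26 holds -> i = 11 + 3 = 14, sm = 24 + 14 = 38.
Iteration 4: 14 < 26 holds -> i = 14 + 3 = 17, sm = 38 + 17 = 55.
Iteration 5: 17 < 26 holds -> i = 17 + 3 = 20, sm = 55 + 20 = 75.
Iteration 6: 20 < 26 holds -> i = 20 + 3 = 23, sm = 75 + 23 = 98.
Iteration 7: 23 < 26 holds -> i = 23 + 3 = 26, sm = 98 + 26 = 124.
Iteration 8: 26 < 26 fails; recursion stops.
SUM(sm) = 5 + 13 + 24 + 38 + 55 + 75 + 98 + 124 = 432.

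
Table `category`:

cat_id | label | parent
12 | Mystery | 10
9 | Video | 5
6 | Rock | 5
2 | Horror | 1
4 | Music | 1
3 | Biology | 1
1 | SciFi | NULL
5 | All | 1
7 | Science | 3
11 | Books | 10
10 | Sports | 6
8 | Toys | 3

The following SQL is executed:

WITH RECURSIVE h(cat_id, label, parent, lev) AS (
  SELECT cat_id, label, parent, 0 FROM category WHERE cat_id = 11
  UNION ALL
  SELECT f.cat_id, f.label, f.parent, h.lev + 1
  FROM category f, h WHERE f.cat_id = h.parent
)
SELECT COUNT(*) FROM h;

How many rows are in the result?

Base: cat_id=11 (Books), parent=10, lev 0.
Iteration 1: join on cat_id=10 -> Sports (id 10, parent=6, lev 1).
Iteration 2: join on cat_id=6 -> Rock (id 6, parent=5, lev 2).
Iteration 3: join on cat_id=5 -> All (id 5, parent=1, lev 3).
Iteration 4: join on cat_id=1 -> SciFi (id 1, parent=NULL, lev 4).
Iteration 5: parent is NULL; no match; recursion stops.
Total rows emitted: 5.

5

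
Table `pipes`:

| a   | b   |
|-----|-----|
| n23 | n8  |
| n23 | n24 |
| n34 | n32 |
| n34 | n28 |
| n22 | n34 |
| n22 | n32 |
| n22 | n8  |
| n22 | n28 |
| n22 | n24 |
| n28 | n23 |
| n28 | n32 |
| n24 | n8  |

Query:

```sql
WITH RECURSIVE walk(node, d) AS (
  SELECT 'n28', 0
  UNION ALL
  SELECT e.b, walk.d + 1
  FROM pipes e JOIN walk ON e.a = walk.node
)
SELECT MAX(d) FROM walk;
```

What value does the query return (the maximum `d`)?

3

Base: (n28, d=0).
Iteration 1: edges from {n28} -> (n23, d=1), (n32, d=1).
Iteration 2: edges from {n23,n32} -> (n24, d=2), (n8, d=2).
Iteration 3: edges from {n24,n8} -> (n8, d=3).
Iteration 4: no outgoing edges from {n8}; recursion stops.
d values: 0, 1, 1, 2, 2, 3; the maximum is 3.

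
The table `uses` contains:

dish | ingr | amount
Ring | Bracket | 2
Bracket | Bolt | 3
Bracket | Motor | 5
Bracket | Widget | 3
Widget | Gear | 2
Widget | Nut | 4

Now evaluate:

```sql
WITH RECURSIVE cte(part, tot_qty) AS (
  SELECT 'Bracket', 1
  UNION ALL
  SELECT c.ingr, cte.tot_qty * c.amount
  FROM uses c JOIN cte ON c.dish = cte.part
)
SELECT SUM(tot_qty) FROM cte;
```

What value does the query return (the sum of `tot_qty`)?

Base: (Bracket, tot_qty=1).
Iteration 1: components of {Bracket} -> Bolt = 1*3 = 3, Motor = 1*5 = 5, Widget = 1*3 = 3.
Iteration 2: components of {Bolt,Motor,Widget} -> Gear = 3*2 = 6, Nut = 3*4 = 12.
Iteration 3: no further components; recursion stops.
SUM(tot_qty) = 1 + 3 + 5 + 3 + 6 + 12 = 30.

30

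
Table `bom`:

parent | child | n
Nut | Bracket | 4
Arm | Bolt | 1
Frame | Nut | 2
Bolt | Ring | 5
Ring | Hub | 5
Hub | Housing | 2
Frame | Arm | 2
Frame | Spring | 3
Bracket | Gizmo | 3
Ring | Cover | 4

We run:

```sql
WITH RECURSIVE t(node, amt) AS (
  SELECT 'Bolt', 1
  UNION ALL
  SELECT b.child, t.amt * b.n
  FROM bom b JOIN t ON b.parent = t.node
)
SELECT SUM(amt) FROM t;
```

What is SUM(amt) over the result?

101

Base: (Bolt, amt=1).
Iteration 1: components of {Bolt} -> Ring = 1*5 = 5.
Iteration 2: components of {Ring} -> Cover = 5*4 = 20, Hub = 5*5 = 25.
Iteration 3: components of {Cover,Hub} -> Housing = 25*2 = 50.
Iteration 4: no further components; recursion stops.
SUM(amt) = 1 + 5 + 20 + 25 + 50 = 101.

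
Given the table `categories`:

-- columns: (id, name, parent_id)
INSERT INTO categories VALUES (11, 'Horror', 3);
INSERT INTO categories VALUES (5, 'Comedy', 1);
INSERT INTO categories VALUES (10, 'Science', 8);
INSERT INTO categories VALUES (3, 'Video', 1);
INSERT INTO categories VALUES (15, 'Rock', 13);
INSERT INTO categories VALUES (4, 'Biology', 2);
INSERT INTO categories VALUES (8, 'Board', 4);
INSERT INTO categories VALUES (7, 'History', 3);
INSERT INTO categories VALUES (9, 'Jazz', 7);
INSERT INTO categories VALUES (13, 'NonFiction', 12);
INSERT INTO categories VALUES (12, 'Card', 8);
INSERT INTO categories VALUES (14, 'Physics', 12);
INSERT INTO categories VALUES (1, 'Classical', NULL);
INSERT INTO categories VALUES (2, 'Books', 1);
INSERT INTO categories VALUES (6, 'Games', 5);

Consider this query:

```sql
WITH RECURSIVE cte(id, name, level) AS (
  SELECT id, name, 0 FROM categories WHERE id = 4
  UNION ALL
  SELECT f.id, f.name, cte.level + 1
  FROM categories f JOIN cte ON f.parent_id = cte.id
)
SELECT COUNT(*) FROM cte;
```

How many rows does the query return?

Base: id=4 (Biology) at level 0.
Iteration 1: rows with parent_id in {4} -> Board (id 8, level 1).
Iteration 2: rows with parent_id in {8} -> Science (id 10, level 2), Card (id 12, level 2).
Iteration 3: rows with parent_id in {10,12} -> NonFiction (id 13, level 3), Physics (id 14, level 3).
Iteration 4: rows with parent_id in {13,14} -> Rock (id 15, level 4).
Iteration 5: no rows with parent_id in {15}; recursion stops.
Total rows emitted: 7.

7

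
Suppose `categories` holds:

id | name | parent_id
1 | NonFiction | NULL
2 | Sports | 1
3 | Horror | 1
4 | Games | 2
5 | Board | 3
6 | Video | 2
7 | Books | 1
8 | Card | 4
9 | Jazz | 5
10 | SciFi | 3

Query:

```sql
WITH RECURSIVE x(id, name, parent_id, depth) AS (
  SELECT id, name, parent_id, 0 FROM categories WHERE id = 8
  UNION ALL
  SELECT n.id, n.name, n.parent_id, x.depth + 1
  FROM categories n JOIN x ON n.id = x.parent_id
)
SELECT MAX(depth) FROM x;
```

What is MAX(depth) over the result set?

3

Base: id=8 (Card), parent_id=4, depth 0.
Iteration 1: join on id=4 -> Games (id 4, parent_id=2, depth 1).
Iteration 2: join on id=2 -> Sports (id 2, parent_id=1, depth 2).
Iteration 3: join on id=1 -> NonFiction (id 1, parent_id=NULL, depth 3).
Iteration 4: parent_id is NULL; no match; recursion stops.
depth values: 0, 1, 2, 3; the maximum is 3.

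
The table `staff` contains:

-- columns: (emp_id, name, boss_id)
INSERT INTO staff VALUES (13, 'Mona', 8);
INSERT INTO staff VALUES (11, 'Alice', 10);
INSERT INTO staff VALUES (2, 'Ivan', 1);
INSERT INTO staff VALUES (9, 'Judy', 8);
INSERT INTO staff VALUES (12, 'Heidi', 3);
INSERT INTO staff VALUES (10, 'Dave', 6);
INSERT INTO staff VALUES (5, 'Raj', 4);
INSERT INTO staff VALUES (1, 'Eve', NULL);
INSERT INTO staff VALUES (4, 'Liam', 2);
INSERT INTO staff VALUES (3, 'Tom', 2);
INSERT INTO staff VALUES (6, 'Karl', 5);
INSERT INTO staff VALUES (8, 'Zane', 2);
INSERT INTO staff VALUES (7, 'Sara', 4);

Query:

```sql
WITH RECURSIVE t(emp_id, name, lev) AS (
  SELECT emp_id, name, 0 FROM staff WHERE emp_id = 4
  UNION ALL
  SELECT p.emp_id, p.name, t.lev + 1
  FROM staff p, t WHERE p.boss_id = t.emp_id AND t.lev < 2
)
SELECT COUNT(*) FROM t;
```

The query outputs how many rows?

4

Base: emp_id=4 (Liam) at lev 0.
Iteration 1: rows with boss_id in {4} -> Raj (id 5, lev 1), Sara (id 7, lev 1).
Iteration 2: rows with boss_id in {5,7} -> Karl (id 6, lev 2).
Iteration 3: lev < 2 fails for all current rows; recursion stops.
Total rows emitted: 4.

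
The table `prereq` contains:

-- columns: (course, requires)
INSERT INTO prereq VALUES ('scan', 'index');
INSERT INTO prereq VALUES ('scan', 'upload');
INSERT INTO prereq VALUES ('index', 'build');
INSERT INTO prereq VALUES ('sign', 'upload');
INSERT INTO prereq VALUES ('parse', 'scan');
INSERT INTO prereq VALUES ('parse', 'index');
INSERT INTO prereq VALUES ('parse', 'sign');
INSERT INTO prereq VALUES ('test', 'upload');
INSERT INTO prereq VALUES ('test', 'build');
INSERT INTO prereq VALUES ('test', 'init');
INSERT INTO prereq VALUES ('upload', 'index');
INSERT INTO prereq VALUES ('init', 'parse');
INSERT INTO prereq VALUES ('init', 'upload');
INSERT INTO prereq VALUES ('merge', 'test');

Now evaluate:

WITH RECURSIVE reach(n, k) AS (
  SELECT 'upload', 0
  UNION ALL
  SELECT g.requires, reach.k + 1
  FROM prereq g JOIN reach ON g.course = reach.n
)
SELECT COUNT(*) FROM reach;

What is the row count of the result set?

3

Base: (upload, k=0).
Iteration 1: edges from {upload} -> (index, k=1).
Iteration 2: edges from {index} -> (build, k=2).
Iteration 3: no outgoing edges from {build}; recursion stops.
Total rows emitted: 3.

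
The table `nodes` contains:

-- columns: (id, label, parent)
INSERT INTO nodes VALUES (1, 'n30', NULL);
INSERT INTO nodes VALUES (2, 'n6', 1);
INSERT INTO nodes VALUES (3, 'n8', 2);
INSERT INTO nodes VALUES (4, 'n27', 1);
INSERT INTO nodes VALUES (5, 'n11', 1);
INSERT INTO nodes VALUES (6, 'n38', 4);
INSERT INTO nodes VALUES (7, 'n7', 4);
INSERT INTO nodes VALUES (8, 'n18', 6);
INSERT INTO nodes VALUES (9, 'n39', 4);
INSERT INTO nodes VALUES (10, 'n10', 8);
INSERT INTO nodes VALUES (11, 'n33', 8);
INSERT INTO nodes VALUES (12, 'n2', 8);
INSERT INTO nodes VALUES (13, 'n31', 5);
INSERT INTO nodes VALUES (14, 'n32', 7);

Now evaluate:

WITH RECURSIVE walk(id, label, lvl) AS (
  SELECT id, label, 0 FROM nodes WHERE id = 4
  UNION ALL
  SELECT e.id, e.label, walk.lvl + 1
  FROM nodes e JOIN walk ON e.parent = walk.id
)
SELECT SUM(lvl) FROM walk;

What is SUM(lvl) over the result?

Base: id=4 (n27) at lvl 0.
Iteration 1: rows with parent in {4} -> n38 (id 6, lvl 1), n7 (id 7, lvl 1), n39 (id 9, lvl 1).
Iteration 2: rows with parent in {6,7,9} -> n18 (id 8, lvl 2), n32 (id 14, lvl 2).
Iteration 3: rows with parent in {8,14} -> n10 (id 10, lvl 3), n33 (id 11, lvl 3), n2 (id 12, lvl 3).
Iteration 4: no rows with parent in {10,11,12}; recursion stops.
SUM(lvl) = 0 + 1 + 1 + 1 + 2 + 2 + 3 + 3 + 3 = 16.

16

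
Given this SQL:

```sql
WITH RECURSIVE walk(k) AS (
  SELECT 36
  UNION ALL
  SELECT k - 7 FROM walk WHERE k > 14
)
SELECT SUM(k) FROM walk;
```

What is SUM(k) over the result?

Base: k=36.
Iteration 1: 36 > 14 holds -> k = 36 - 7 = 29.
Iteration 2: 29 > 14 holds -> k = 29 - 7 = 22.
Iteration 3: 22 > 14 holds -> k = 22 - 7 = 15.
Iteration 4: 15 > 14 holds -> k = 15 - 7 = 8.
Iteration 5: 8 > 14 fails; recursion stops.
SUM(k) = 36 + 29 + 22 + 15 + 8 = 110.

110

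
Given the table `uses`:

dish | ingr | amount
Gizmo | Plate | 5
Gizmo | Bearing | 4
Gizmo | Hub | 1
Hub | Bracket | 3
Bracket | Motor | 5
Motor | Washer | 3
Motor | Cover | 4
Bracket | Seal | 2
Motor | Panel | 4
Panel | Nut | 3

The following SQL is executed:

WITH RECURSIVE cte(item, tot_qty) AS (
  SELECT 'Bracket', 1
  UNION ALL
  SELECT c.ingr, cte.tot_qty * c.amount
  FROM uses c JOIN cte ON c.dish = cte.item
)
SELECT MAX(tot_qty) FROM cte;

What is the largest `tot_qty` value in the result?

Base: (Bracket, tot_qty=1).
Iteration 1: components of {Bracket} -> Motor = 1*5 = 5, Seal = 1*2 = 2.
Iteration 2: components of {Motor,Seal} -> Cover = 5*4 = 20, Panel = 5*4 = 20, Washer = 5*3 = 15.
Iteration 3: components of {Cover,Panel,Washer} -> Nut = 20*3 = 60.
Iteration 4: no further components; recursion stops.
tot_qty values: 1, 5, 2, 15, 20, 20, 60; the maximum is 60.

60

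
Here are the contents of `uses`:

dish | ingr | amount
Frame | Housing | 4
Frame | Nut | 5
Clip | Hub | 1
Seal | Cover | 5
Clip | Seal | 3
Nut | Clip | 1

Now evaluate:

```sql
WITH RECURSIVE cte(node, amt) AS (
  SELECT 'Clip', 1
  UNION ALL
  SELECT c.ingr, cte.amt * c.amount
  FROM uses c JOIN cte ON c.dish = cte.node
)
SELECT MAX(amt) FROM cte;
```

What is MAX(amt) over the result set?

15

Base: (Clip, amt=1).
Iteration 1: components of {Clip} -> Hub = 1*1 = 1, Seal = 1*3 = 3.
Iteration 2: components of {Hub,Seal} -> Cover = 3*5 = 15.
Iteration 3: no further components; recursion stops.
amt values: 1, 3, 1, 15; the maximum is 15.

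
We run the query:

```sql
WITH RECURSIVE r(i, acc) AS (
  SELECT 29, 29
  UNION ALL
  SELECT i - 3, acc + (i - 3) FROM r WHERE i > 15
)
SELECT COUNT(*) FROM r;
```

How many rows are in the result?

Base: i=29, acc=29.
Iteration 1: 29 > 15 holds -> i = 29 - 3 = 26, acc = 29 + 26 = 55.
Iteration 2: 26 > 15 holds -> i = 26 - 3 = 23, acc = 55 + 23 = 78.
Iteration 3: 23 > 15 holds -> i = 23 - 3 = 20, acc = 78 + 20 = 98.
Iteration 4: 20 > 15 holds -> i = 20 - 3 = 17, acc = 98 + 17 = 115.
Iteration 5: 17 > 15 holds -> i = 17 - 3 = 14, acc = 115 + 14 = 129.
Iteration 6: 14 > 15 fails; recursion stops.
Total rows emitted: 6.

6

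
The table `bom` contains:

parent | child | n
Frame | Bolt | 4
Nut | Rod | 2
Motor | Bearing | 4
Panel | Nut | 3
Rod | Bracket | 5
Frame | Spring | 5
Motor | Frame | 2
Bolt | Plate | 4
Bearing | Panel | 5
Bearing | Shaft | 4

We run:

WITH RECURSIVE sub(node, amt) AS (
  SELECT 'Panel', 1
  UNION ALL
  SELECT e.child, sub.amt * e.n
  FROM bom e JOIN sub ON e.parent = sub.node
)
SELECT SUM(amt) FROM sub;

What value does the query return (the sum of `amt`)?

Base: (Panel, amt=1).
Iteration 1: components of {Panel} -> Nut = 1*3 = 3.
Iteration 2: components of {Nut} -> Rod = 3*2 = 6.
Iteration 3: components of {Rod} -> Bracket = 6*5 = 30.
Iteration 4: no further components; recursion stops.
SUM(amt) = 1 + 3 + 6 + 30 = 40.

40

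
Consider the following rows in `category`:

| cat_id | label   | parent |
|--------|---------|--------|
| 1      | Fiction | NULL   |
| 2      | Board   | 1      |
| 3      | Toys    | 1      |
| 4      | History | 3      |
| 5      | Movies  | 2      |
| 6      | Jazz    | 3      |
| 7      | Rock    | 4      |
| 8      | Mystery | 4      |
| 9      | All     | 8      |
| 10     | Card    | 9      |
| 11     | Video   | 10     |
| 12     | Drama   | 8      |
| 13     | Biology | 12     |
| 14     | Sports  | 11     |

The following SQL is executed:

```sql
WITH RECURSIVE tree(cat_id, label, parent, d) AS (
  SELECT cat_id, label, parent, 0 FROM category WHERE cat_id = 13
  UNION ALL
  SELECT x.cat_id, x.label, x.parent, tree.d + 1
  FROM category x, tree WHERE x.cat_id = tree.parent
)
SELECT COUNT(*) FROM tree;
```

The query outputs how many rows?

Base: cat_id=13 (Biology), parent=12, d 0.
Iteration 1: join on cat_id=12 -> Drama (id 12, parent=8, d 1).
Iteration 2: join on cat_id=8 -> Mystery (id 8, parent=4, d 2).
Iteration 3: join on cat_id=4 -> History (id 4, parent=3, d 3).
Iteration 4: join on cat_id=3 -> Toys (id 3, parent=1, d 4).
Iteration 5: join on cat_id=1 -> Fiction (id 1, parent=NULL, d 5).
Iteration 6: parent is NULL; no match; recursion stops.
Total rows emitted: 6.

6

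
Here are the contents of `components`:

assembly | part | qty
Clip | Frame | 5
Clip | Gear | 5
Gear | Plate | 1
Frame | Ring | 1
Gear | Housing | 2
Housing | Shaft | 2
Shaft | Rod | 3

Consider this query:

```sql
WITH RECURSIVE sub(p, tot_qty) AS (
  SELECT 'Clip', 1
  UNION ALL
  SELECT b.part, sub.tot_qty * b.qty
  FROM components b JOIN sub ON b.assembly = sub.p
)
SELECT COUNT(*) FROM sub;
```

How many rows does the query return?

8

Base: (Clip, tot_qty=1).
Iteration 1: components of {Clip} -> Frame = 1*5 = 5, Gear = 1*5 = 5.
Iteration 2: components of {Frame,Gear} -> Housing = 5*2 = 10, Plate = 5*1 = 5, Ring = 5*1 = 5.
Iteration 3: components of {Housing,Plate,Ring} -> Shaft = 10*2 = 20.
Iteration 4: components of {Shaft} -> Rod = 20*3 = 60.
Iteration 5: no further components; recursion stops.
Total rows emitted: 8.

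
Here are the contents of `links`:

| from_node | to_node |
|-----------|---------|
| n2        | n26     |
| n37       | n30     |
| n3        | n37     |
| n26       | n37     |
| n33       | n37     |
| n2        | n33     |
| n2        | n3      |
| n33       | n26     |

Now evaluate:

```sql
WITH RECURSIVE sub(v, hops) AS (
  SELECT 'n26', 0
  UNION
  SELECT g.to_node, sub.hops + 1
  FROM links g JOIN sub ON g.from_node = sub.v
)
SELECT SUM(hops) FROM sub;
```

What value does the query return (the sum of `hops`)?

3

Base: (n26, hops=0).
Iteration 1: edges from {n26} -> (n37, hops=1).
Iteration 2: edges from {n37} -> (n30, hops=2).
Iteration 3: no outgoing edges from {n30}; recursion stops.
SUM(hops) = 0 + 1 + 2 = 3.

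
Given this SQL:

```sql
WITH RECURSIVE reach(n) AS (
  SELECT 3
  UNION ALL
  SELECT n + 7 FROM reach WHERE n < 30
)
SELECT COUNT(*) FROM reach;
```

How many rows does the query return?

Base: n=3.
Iteration 1: 3 < 30 holds -> n = 3 + 7 = 10.
Iteration 2: 10 < 30 holds -> n = 10 + 7 = 17.
Iteration 3: 17 < 30 holds -> n = 17 + 7 = 24.
Iteration 4: 24 < 30 holds -> n = 24 + 7 = 31.
Iteration 5: 31 < 30 fails; recursion stops.
Total rows emitted: 5.

5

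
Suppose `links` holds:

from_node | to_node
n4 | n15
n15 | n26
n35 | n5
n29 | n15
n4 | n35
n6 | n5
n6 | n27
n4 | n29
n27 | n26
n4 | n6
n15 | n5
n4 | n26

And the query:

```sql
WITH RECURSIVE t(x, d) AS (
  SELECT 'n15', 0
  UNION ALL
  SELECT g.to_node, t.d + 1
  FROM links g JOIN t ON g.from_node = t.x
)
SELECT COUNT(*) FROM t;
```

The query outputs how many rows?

3

Base: (n15, d=0).
Iteration 1: edges from {n15} -> (n26, d=1), (n5, d=1).
Iteration 2: no outgoing edges from {n26,n5}; recursion stops.
Total rows emitted: 3.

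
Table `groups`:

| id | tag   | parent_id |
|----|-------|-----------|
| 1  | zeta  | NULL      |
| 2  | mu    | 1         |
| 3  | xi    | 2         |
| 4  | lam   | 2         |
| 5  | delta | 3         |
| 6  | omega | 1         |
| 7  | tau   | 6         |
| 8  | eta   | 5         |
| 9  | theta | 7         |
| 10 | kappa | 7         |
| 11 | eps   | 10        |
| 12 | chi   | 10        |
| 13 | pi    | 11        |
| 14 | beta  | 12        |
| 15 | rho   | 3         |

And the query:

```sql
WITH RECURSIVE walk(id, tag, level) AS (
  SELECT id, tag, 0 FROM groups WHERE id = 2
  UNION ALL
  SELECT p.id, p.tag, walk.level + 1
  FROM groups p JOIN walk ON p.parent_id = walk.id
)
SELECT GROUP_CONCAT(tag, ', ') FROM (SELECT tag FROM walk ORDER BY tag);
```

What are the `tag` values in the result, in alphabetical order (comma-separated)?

delta, eta, lam, mu, rho, xi

Base: id=2 (mu) at level 0.
Iteration 1: rows with parent_id in {2} -> xi (id 3, level 1), lam (id 4, level 1).
Iteration 2: rows with parent_id in {3,4} -> delta (id 5, level 2), rho (id 15, level 2).
Iteration 3: rows with parent_id in {5,15} -> eta (id 8, level 3).
Iteration 4: no rows with parent_id in {8}; recursion stops.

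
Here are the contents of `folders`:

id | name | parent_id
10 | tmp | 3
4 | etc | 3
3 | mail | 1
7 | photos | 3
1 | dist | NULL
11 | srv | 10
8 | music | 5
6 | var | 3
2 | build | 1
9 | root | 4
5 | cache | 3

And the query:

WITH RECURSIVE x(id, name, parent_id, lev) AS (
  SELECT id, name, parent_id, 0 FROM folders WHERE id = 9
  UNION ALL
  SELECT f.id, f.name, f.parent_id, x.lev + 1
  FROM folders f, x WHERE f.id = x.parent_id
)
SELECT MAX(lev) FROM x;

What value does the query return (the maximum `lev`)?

Base: id=9 (root), parent_id=4, lev 0.
Iteration 1: join on id=4 -> etc (id 4, parent_id=3, lev 1).
Iteration 2: join on id=3 -> mail (id 3, parent_id=1, lev 2).
Iteration 3: join on id=1 -> dist (id 1, parent_id=NULL, lev 3).
Iteration 4: parent_id is NULL; no match; recursion stops.
lev values: 0, 1, 2, 3; the maximum is 3.

3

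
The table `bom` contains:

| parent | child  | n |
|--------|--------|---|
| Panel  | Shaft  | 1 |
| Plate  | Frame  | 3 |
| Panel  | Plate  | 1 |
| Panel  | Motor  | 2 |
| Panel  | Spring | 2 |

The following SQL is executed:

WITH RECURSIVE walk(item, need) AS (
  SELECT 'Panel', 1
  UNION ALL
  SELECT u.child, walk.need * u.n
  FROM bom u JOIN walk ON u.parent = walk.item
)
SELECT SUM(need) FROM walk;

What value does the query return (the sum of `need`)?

Base: (Panel, need=1).
Iteration 1: components of {Panel} -> Motor = 1*2 = 2, Plate = 1*1 = 1, Shaft = 1*1 = 1, Spring = 1*2 = 2.
Iteration 2: components of {Motor,Plate,Shaft,Spring} -> Frame = 1*3 = 3.
Iteration 3: no further components; recursion stops.
SUM(need) = 1 + 2 + 1 + 2 + 1 + 3 = 10.

10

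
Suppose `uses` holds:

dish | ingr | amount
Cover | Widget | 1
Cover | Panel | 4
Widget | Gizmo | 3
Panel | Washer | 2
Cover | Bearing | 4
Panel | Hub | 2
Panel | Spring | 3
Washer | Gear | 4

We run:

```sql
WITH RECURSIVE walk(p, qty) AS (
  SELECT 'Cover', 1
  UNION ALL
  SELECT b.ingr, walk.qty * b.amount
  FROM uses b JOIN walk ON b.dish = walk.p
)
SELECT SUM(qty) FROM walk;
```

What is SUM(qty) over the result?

Base: (Cover, qty=1).
Iteration 1: components of {Cover} -> Bearing = 1*4 = 4, Panel = 1*4 = 4, Widget = 1*1 = 1.
Iteration 2: components of {Bearing,Panel,Widget} -> Gizmo = 1*3 = 3, Hub = 4*2 = 8, Spring = 4*3 = 12, Washer = 4*2 = 8.
Iteration 3: components of {Gizmo,Hub,Spring,Washer} -> Gear = 8*4 = 32.
Iteration 4: no further components; recursion stops.
SUM(qty) = 1 + 1 + 4 + 4 + 3 + 8 + 8 + 12 + 32 = 73.

73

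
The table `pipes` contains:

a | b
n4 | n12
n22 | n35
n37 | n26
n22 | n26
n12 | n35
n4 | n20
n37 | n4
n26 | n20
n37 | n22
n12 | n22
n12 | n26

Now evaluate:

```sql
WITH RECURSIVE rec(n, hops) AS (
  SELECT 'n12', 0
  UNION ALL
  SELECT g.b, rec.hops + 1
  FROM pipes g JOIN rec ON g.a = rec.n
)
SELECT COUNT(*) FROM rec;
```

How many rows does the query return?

8

Base: (n12, hops=0).
Iteration 1: edges from {n12} -> (n22, hops=1), (n26, hops=1), (n35, hops=1).
Iteration 2: edges from {n22,n26,n35} -> (n20, hops=2), (n26, hops=2), (n35, hops=2).
Iteration 3: edges from {n20,n26,n35} -> (n20, hops=3).
Iteration 4: no outgoing edges from {n20}; recursion stops.
Total rows emitted: 8.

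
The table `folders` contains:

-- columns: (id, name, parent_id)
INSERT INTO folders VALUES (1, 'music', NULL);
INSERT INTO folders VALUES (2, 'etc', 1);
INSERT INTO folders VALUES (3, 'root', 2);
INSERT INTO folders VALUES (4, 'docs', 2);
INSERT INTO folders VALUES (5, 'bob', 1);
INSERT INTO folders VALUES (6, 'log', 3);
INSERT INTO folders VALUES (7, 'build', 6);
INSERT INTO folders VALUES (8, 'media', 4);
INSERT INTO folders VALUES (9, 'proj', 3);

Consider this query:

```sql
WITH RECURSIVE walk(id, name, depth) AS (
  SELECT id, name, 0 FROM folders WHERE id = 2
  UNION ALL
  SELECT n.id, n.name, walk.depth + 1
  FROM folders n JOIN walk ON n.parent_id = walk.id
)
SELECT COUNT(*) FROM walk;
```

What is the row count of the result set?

Base: id=2 (etc) at depth 0.
Iteration 1: rows with parent_id in {2} -> root (id 3, depth 1), docs (id 4, depth 1).
Iteration 2: rows with parent_id in {3,4} -> log (id 6, depth 2), media (id 8, depth 2), proj (id 9, depth 2).
Iteration 3: rows with parent_id in {6,8,9} -> build (id 7, depth 3).
Iteration 4: no rows with parent_id in {7}; recursion stops.
Total rows emitted: 7.

7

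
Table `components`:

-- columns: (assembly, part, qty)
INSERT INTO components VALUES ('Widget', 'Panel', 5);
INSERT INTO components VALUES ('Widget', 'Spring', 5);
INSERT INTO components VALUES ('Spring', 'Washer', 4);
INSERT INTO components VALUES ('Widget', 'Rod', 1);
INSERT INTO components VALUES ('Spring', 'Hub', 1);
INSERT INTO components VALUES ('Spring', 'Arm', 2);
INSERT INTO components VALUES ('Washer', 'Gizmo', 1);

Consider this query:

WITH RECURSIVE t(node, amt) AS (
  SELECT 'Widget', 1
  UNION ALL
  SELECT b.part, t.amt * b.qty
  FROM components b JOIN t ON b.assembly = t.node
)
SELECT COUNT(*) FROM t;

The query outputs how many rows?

Base: (Widget, amt=1).
Iteration 1: components of {Widget} -> Panel = 1*5 = 5, Rod = 1*1 = 1, Spring = 1*5 = 5.
Iteration 2: components of {Panel,Rod,Spring} -> Arm = 5*2 = 10, Hub = 5*1 = 5, Washer = 5*4 = 20.
Iteration 3: components of {Arm,Hub,Washer} -> Gizmo = 20*1 = 20.
Iteration 4: no further components; recursion stops.
Total rows emitted: 8.

8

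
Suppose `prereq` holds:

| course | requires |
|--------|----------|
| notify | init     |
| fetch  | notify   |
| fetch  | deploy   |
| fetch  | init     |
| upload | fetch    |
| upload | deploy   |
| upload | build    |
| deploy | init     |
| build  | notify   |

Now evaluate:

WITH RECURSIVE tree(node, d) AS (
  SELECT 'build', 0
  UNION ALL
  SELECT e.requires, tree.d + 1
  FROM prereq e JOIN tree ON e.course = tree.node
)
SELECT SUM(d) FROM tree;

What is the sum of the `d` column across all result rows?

Base: (build, d=0).
Iteration 1: edges from {build} -> (notify, d=1).
Iteration 2: edges from {notify} -> (init, d=2).
Iteration 3: no outgoing edges from {init}; recursion stops.
SUM(d) = 0 + 1 + 2 = 3.

3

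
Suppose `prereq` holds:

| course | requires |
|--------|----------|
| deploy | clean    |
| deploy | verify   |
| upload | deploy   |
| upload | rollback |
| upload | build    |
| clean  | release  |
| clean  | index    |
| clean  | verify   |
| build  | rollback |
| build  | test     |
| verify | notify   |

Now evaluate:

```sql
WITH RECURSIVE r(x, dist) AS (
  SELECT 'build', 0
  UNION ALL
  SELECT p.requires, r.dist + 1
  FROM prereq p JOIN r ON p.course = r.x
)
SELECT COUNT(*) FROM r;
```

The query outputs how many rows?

3

Base: (build, dist=0).
Iteration 1: edges from {build} -> (rollback, dist=1), (test, dist=1).
Iteration 2: no outgoing edges from {rollback,test}; recursion stops.
Total rows emitted: 3.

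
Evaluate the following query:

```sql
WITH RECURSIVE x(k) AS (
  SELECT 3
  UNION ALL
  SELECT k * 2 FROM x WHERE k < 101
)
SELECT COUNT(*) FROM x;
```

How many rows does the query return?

Base: k=3.
Iteration 1: 3 < 101 holds -> k = 3 * 2 = 6.
Iteration 2: 6 < 101 holds -> k = 6 * 2 = 12.
Iteration 3: 12 < 101 holds -> k = 12 * 2 = 24.
Iteration 4: 24 < 101 holds -> k = 24 * 2 = 48.
Iteration 5: 48 < 101 holds -> k = 48 * 2 = 96.
Iteration 6: 96 < 101 holds -> k = 96 * 2 = 192.
Iteration 7: 192 < 101 fails; recursion stops.
Total rows emitted: 7.

7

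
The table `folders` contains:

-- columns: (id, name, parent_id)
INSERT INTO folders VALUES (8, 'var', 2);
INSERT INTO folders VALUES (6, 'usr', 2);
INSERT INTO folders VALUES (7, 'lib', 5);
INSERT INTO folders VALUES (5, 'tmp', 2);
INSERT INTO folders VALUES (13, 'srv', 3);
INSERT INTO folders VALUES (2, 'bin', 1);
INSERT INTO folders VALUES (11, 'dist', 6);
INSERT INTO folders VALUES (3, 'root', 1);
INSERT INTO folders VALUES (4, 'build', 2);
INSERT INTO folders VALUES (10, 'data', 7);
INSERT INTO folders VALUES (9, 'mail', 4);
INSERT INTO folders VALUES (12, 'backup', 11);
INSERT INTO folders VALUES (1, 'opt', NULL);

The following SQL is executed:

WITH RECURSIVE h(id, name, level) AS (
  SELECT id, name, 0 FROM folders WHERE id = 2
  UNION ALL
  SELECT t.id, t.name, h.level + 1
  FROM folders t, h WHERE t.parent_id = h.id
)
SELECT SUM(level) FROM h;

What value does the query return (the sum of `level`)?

16

Base: id=2 (bin) at level 0.
Iteration 1: rows with parent_id in {2} -> build (id 4, level 1), tmp (id 5, level 1), usr (id 6, level 1), var (id 8, level 1).
Iteration 2: rows with parent_id in {4,5,6,8} -> lib (id 7, level 2), mail (id 9, level 2), dist (id 11, level 2).
Iteration 3: rows with parent_id in {7,9,11} -> data (id 10, level 3), backup (id 12, level 3).
Iteration 4: no rows with parent_id in {10,12}; recursion stops.
SUM(level) = 0 + 1 + 1 + 1 + 1 + 2 + 2 + 2 + 3 + 3 = 16.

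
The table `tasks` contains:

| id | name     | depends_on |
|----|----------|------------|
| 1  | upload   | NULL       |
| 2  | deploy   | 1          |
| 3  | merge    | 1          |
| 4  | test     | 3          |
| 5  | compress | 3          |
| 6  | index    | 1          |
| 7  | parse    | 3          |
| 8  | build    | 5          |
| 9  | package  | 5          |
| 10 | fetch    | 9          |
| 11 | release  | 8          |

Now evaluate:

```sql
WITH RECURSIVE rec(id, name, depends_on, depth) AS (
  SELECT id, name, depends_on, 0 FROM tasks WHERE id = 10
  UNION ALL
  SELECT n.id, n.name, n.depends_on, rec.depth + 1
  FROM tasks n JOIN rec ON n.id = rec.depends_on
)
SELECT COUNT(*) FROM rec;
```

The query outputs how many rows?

5

Base: id=10 (fetch), depends_on=9, depth 0.
Iteration 1: join on id=9 -> package (id 9, depends_on=5, depth 1).
Iteration 2: join on id=5 -> compress (id 5, depends_on=3, depth 2).
Iteration 3: join on id=3 -> merge (id 3, depends_on=1, depth 3).
Iteration 4: join on id=1 -> upload (id 1, depends_on=NULL, depth 4).
Iteration 5: depends_on is NULL; no match; recursion stops.
Total rows emitted: 5.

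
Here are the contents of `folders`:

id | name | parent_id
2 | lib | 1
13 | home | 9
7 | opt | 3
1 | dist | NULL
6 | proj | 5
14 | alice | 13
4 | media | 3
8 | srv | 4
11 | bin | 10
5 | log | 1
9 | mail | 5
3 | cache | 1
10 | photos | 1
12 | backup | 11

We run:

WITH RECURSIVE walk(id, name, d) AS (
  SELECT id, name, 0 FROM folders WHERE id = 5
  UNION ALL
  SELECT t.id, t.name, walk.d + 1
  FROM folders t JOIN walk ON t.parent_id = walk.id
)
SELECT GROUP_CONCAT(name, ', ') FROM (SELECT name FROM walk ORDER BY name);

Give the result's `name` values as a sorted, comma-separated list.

Base: id=5 (log) at d 0.
Iteration 1: rows with parent_id in {5} -> proj (id 6, d 1), mail (id 9, d 1).
Iteration 2: rows with parent_id in {6,9} -> home (id 13, d 2).
Iteration 3: rows with parent_id in {13} -> alice (id 14, d 3).
Iteration 4: no rows with parent_id in {14}; recursion stops.

alice, home, log, mail, proj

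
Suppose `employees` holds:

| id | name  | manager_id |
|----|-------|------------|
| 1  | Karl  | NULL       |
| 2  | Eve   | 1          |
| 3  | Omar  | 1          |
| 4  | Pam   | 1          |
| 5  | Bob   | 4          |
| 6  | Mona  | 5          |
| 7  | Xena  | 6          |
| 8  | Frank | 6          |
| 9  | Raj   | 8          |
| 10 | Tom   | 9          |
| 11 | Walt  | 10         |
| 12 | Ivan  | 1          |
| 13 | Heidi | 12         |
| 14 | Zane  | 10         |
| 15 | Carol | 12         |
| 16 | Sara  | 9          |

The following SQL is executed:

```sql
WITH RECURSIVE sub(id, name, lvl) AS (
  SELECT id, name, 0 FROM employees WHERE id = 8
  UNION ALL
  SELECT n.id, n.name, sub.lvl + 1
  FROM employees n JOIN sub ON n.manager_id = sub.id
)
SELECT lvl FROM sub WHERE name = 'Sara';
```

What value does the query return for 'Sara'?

2

Base: id=8 (Frank) at lvl 0.
Iteration 1: rows with manager_id in {8} -> Raj (id 9, lvl 1).
Iteration 2: rows with manager_id in {9} -> Tom (id 10, lvl 2), Sara (id 16, lvl 2).
Iteration 3: rows with manager_id in {10,16} -> Walt (id 11, lvl 3), Zane (id 14, lvl 3).
Iteration 4: no rows with manager_id in {11,14}; recursion stops.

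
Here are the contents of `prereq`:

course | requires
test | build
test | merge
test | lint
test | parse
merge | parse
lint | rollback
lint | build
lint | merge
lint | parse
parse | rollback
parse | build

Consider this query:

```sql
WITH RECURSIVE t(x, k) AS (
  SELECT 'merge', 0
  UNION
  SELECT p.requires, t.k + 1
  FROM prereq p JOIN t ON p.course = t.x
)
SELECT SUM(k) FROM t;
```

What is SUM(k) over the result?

Base: (merge, k=0).
Iteration 1: edges from {merge} -> (parse, k=1).
Iteration 2: edges from {parse} -> (build, k=2), (rollback, k=2).
Iteration 3: no outgoing edges from {build,rollback}; recursion stops.
SUM(k) = 0 + 1 + 2 + 2 = 5.

5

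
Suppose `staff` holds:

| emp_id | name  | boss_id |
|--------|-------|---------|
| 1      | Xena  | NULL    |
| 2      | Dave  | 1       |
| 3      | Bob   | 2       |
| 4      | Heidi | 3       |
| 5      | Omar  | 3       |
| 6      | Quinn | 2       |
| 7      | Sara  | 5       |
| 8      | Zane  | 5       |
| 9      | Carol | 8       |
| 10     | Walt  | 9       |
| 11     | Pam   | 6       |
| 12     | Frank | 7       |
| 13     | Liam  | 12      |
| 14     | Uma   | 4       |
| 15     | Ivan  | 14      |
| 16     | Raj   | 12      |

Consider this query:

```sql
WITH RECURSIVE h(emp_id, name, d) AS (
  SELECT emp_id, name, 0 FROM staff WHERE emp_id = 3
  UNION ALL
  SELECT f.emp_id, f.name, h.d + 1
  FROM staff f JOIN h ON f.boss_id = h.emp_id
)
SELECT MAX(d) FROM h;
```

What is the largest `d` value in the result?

Base: emp_id=3 (Bob) at d 0.
Iteration 1: rows with boss_id in {3} -> Heidi (id 4, d 1), Omar (id 5, d 1).
Iteration 2: rows with boss_id in {4,5} -> Sara (id 7, d 2), Zane (id 8, d 2), Uma (id 14, d 2).
Iteration 3: rows with boss_id in {7,8,14} -> Carol (id 9, d 3), Frank (id 12, d 3), Ivan (id 15, d 3).
Iteration 4: rows with boss_id in {9,12,15} -> Walt (id 10, d 4), Liam (id 13, d 4), Raj (id 16, d 4).
Iteration 5: no rows with boss_id in {10,13,16}; recursion stops.
d values: 0, 1, 1, 2, 2, 2, 3, 3, 3, 4, 4, 4; the maximum is 4.

4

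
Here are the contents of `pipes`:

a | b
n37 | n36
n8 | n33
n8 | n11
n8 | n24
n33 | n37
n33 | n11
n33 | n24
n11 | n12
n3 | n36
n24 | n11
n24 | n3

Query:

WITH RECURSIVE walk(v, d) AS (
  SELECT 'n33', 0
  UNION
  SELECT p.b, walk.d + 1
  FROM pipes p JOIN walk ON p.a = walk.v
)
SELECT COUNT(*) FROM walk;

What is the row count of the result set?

10

Base: (n33, d=0).
Iteration 1: edges from {n33} -> (n11, d=1), (n24, d=1), (n37, d=1).
Iteration 2: edges from {n11,n24,n37} -> (n11, d=2), (n12, d=2), (n3, d=2), (n36, d=2).
Iteration 3: edges from {n11,n12,n3,n36} -> (n12, d=3), (n36, d=3).
Iteration 4: no outgoing edges from {n12,n36}; recursion stops.
Total rows emitted: 10.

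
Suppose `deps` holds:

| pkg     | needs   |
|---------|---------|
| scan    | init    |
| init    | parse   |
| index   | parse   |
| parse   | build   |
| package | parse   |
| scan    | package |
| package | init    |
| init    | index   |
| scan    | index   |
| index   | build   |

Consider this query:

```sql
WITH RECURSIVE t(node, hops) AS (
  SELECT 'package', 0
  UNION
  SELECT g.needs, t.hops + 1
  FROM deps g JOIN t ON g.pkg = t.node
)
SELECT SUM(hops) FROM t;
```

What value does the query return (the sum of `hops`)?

18

Base: (package, hops=0).
Iteration 1: edges from {package} -> (init, hops=1), (parse, hops=1).
Iteration 2: edges from {init,parse} -> (build, hops=2), (index, hops=2), (parse, hops=2).
Iteration 3: edges from {build,index,parse} -> (build, hops=3), (parse, hops=3). [UNION drops 1 duplicate row(s)]
Iteration 4: edges from {build,parse} -> (build, hops=4).
Iteration 5: no outgoing edges from {build}; recursion stops.
SUM(hops) = 0 + 1 + 1 + 2 + 2 + 2 + 3 + 3 + 4 = 18.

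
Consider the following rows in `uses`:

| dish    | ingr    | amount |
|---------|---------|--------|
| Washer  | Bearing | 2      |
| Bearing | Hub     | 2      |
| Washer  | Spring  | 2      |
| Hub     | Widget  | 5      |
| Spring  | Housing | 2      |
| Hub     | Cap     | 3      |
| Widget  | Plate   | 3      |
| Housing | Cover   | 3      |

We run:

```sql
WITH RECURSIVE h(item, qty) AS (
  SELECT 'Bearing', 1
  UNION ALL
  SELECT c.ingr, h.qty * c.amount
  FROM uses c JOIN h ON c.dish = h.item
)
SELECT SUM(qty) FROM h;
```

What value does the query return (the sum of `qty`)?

49

Base: (Bearing, qty=1).
Iteration 1: components of {Bearing} -> Hub = 1*2 = 2.
Iteration 2: components of {Hub} -> Cap = 2*3 = 6, Widget = 2*5 = 10.
Iteration 3: components of {Cap,Widget} -> Plate = 10*3 = 30.
Iteration 4: no further components; recursion stops.
SUM(qty) = 1 + 2 + 10 + 6 + 30 = 49.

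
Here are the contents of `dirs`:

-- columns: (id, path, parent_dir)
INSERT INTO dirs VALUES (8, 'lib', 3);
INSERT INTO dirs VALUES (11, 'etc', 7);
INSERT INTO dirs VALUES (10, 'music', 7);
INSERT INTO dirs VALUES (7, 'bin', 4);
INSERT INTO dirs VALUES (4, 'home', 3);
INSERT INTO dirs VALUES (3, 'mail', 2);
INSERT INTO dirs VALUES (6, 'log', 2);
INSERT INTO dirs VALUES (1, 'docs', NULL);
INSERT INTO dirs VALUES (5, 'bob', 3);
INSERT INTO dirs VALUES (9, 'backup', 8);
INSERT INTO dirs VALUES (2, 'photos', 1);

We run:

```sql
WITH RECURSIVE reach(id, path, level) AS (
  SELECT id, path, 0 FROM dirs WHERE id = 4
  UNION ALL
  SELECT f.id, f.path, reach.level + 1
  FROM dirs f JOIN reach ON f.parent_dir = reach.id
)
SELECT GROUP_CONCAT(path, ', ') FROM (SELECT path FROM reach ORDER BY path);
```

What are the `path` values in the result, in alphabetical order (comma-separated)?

Base: id=4 (home) at level 0.
Iteration 1: rows with parent_dir in {4} -> bin (id 7, level 1).
Iteration 2: rows with parent_dir in {7} -> music (id 10, level 2), etc (id 11, level 2).
Iteration 3: no rows with parent_dir in {10,11}; recursion stops.

bin, etc, home, music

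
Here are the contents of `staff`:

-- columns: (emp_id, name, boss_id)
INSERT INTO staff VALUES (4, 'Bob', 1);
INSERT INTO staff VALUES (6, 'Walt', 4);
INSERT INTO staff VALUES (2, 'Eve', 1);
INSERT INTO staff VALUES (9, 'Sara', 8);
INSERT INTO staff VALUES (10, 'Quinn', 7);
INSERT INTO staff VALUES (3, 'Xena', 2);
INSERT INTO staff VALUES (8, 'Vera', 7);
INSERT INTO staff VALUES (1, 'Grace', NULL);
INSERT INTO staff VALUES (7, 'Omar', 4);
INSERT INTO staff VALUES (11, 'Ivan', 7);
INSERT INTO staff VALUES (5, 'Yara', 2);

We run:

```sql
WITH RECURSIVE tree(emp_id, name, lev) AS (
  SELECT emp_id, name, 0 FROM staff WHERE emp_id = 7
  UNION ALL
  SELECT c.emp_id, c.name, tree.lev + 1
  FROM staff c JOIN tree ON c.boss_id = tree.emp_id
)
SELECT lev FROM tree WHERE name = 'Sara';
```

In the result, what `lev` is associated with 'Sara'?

2

Base: emp_id=7 (Omar) at lev 0.
Iteration 1: rows with boss_id in {7} -> Vera (id 8, lev 1), Quinn (id 10, lev 1), Ivan (id 11, lev 1).
Iteration 2: rows with boss_id in {8,10,11} -> Sara (id 9, lev 2).
Iteration 3: no rows with boss_id in {9}; recursion stops.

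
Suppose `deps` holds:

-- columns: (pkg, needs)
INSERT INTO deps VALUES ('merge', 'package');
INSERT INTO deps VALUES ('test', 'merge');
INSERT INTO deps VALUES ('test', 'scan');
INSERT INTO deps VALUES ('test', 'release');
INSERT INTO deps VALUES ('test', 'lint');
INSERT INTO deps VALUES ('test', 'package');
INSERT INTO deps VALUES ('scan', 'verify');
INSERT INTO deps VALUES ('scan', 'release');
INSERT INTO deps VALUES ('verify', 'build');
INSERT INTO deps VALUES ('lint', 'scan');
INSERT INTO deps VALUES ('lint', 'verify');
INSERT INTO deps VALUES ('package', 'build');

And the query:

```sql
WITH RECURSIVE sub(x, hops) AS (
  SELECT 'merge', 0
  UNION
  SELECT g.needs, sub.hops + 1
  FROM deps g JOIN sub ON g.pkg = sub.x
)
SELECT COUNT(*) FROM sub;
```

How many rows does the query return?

3

Base: (merge, hops=0).
Iteration 1: edges from {merge} -> (package, hops=1).
Iteration 2: edges from {package} -> (build, hops=2).
Iteration 3: no outgoing edges from {build}; recursion stops.
Total rows emitted: 3.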